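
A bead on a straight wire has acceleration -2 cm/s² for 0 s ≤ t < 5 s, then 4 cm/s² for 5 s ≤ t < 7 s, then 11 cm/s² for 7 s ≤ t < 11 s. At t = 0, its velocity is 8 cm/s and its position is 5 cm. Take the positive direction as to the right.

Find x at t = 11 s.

136 cm

On each constant-a segment, Δv = aΔt and Δx = v₀Δt + ½aΔt²; chain segment to segment.
0–5 s: v starts 8 cm/s; Δx = 8·5 + ½·-2·5² = 15 cm; v ends -2 cm/s.
5–7 s: v starts -2 cm/s; Δx = -2·2 + ½·4·2² = 4 cm; v ends 6 cm/s.
7–11 s: v starts 6 cm/s; Δx = 6·4 + ½·11·4² = 112 cm; v ends 50 cm/s.
x(11) = 5 + Σ Δx = 136 cm.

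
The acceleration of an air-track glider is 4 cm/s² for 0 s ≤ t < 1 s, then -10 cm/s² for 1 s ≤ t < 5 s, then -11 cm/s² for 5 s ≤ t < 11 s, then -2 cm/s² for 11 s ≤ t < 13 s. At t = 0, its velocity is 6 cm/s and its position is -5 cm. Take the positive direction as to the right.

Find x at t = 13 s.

-611 cm

On each constant-a segment, Δv = aΔt and Δx = v₀Δt + ½aΔt²; chain segment to segment.
0–1 s: v starts 6 cm/s; Δx = 6·1 + ½·4·1² = 8 cm; v ends 10 cm/s.
1–5 s: v starts 10 cm/s; Δx = 10·4 + ½·-10·4² = -40 cm; v ends -30 cm/s.
5–11 s: v starts -30 cm/s; Δx = -30·6 + ½·-11·6² = -378 cm; v ends -96 cm/s.
11–13 s: v starts -96 cm/s; Δx = -96·2 + ½·-2·2² = -196 cm; v ends -100 cm/s.
x(13) = -5 + Σ Δx = -611 cm.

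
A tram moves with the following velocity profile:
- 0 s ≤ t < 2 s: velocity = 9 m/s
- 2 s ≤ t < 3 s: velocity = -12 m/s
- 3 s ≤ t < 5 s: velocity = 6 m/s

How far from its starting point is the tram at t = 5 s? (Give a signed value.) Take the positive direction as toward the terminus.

18 m

Net displacement equals the area under the velocity-time graph (areas below the axis count negative).
0–2 s: 9 × 2 = 18 m
2–3 s: -12 × 1 = -12 m
3–5 s: 6 × 2 = 12 m
Net displacement = 18 m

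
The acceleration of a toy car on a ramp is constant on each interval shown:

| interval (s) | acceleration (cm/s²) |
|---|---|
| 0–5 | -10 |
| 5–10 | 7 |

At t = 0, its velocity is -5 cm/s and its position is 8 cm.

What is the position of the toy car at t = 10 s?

-329.5 cm

On each constant-a segment, Δv = aΔt and Δx = v₀Δt + ½aΔt²; chain segment to segment.
0–5 s: v starts -5 cm/s; Δx = -5·5 + ½·-10·5² = -150 cm; v ends -55 cm/s.
5–10 s: v starts -55 cm/s; Δx = -55·5 + ½·7·5² = -187.5 cm; v ends -20 cm/s.
x(10) = 8 + Σ Δx = -329.5 cm.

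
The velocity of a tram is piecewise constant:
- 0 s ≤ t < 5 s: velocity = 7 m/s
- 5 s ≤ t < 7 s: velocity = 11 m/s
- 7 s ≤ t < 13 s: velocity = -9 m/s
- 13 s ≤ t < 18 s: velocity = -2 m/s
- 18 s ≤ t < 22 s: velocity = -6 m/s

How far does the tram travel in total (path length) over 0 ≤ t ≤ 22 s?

Distance (not displacement) is the total path length: add the absolute areas under v-t.
0–5 s: |7| × 5 = 35 m
5–7 s: |11| × 2 = 22 m
7–13 s: |-9| × 6 = 54 m
13–18 s: |-2| × 5 = 10 m
18–22 s: |-6| × 4 = 24 m
Total distance = 145 m

145 m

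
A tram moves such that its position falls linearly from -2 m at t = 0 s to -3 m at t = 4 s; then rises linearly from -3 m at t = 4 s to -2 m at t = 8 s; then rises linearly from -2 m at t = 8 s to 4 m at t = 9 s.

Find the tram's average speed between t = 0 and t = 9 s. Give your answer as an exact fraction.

Average speed = (total path length)/(elapsed time); on a piecewise-linear x-t graph the path length is Σ|Δx|.
0–4 s: |Δx| = |-3 − -2| = 1 m
4–8 s: |Δx| = |-2 − -3| = 1 m
8–9 s: |Δx| = |4 − -2| = 6 m
Total path = 8 m; average speed = 8/9 = 8/9 m/s.

8/9 m/s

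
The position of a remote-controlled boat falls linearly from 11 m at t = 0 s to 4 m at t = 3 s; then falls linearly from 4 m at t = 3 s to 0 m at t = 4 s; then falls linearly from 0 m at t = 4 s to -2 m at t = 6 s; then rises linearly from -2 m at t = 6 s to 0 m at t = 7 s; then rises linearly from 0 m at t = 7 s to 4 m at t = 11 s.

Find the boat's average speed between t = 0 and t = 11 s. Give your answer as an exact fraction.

19/11 m/s

Average speed = (total path length)/(elapsed time); on a piecewise-linear x-t graph the path length is Σ|Δx|.
0–3 s: |Δx| = |4 − 11| = 7 m
3–4 s: |Δx| = |0 − 4| = 4 m
4–6 s: |Δx| = |-2 − 0| = 2 m
6–7 s: |Δx| = |0 − -2| = 2 m
7–11 s: |Δx| = |4 − 0| = 4 m
Total path = 19 m; average speed = 19/11 = 19/11 m/s.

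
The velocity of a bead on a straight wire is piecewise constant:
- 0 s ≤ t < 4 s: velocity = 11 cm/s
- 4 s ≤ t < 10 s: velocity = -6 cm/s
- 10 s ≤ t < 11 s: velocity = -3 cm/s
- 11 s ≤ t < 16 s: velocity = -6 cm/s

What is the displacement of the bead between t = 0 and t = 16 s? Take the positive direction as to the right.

Displacement is the signed area under the v-t curve.
0–4 s: 11 × 4 = 44 cm
4–10 s: -6 × 6 = -36 cm
10–11 s: -3 × 1 = -3 cm
11–16 s: -6 × 5 = -30 cm
Net displacement = -25 cm

-25 cm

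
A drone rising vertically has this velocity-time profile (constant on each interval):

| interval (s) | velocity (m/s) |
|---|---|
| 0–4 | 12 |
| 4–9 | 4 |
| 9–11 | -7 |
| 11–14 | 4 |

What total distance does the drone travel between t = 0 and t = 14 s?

Distance (not displacement) is the total path length: add the absolute areas under v-t.
0–4 s: |12| × 4 = 48 m
4–9 s: |4| × 5 = 20 m
9–11 s: |-7| × 2 = 14 m
11–14 s: |4| × 3 = 12 m
Total distance = 94 m

94 m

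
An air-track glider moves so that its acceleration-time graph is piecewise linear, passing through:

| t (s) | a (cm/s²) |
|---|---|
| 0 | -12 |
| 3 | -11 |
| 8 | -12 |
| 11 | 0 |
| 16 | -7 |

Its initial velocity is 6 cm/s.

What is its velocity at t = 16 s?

-121.5 cm/s

Δv equals the area under the a-t graph; then v = v₀ + Δv.
0–3 s: ½(-12 + -11)(3) = -34.5 cm/s
3–8 s: ½(-11 + -12)(5) = -57.5 cm/s
8–11 s: ½(-12 + 0)(3) = -18 cm/s
11–16 s: ½(0 + -7)(5) = -17.5 cm/s
Δv = -127.5 cm/s, so v(16) = 6 + (-127.5) = -121.5 cm/s.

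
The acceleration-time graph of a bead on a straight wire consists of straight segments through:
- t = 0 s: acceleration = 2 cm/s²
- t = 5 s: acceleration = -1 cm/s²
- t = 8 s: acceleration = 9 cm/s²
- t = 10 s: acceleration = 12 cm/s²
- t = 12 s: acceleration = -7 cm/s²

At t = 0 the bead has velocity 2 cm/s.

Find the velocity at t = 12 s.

42.5 cm/s

Δv equals the area under the a-t graph; then v = v₀ + Δv.
0–5 s: ½(2 + -1)(5) = 2.5 cm/s
5–8 s: ½(-1 + 9)(3) = 12 cm/s
8–10 s: ½(9 + 12)(2) = 21 cm/s
10–12 s: ½(12 + -7)(2) = 5 cm/s
Δv = 40.5 cm/s, so v(12) = 2 + (40.5) = 42.5 cm/s.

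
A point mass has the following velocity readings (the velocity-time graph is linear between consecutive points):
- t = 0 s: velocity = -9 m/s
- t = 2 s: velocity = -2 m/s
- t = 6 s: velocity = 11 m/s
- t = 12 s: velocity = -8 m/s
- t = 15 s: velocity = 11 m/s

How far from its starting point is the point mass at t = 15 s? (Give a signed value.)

20.5 m

Displacement is the signed area under the v-t curve.
0–2 s: ½(-9 + -2)(2) = -11 m
2–6 s: ½(-2 + 11)(4) = 18 m
6–12 s: ½(11 + -8)(6) = 9 m
12–15 s: ½(-8 + 11)(3) = 4.5 m
Net displacement = 20.5 m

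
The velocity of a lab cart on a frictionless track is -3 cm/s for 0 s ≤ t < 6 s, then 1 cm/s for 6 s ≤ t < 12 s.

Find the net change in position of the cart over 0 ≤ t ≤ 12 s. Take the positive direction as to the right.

-12 cm

Net displacement equals the area under the velocity-time graph (areas below the axis count negative).
0–6 s: -3 × 6 = -18 cm
6–12 s: 1 × 6 = 6 cm
Net displacement = -12 cm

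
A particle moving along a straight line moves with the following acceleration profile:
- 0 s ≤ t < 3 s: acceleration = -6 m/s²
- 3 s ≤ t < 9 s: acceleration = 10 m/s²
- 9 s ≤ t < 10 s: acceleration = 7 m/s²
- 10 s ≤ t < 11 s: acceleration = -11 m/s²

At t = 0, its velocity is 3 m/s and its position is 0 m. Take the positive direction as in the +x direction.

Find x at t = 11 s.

On each constant-a segment, Δv = aΔt and Δx = v₀Δt + ½aΔt²; chain segment to segment.
0–3 s: v starts 3 m/s; Δx = 3·3 + ½·-6·3² = -18 m; v ends -15 m/s.
3–9 s: v starts -15 m/s; Δx = -15·6 + ½·10·6² = 90 m; v ends 45 m/s.
9–10 s: v starts 45 m/s; Δx = 45·1 + ½·7·1² = 48.5 m; v ends 52 m/s.
10–11 s: v starts 52 m/s; Δx = 52·1 + ½·-11·1² = 46.5 m; v ends 41 m/s.
x(11) = 0 + Σ Δx = 167 m.

167 m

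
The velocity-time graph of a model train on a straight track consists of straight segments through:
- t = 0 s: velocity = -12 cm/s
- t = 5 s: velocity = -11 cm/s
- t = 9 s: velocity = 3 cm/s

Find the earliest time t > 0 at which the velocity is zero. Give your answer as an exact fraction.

v changes sign on 5–9 s (from -11 to 3); the graph is linear there, so v = 0 at t = 5 + (11)·(9 − 5)/(3 − -11) = 57/7 s.

t = 57/7 s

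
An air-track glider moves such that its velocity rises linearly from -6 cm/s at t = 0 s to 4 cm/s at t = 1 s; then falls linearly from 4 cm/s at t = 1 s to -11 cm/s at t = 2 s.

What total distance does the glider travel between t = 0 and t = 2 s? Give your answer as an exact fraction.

43/6 cm

Distance (not displacement) is the total path length: add the absolute areas under v-t.
0–1 s: v = 0 at t = 0.6 s; triangle areas 1.8 + 0.8 = 2.6 cm
1–2 s: v = 0 at t = 19/15 s; triangle areas 8/15 + 121/30 = 137/30 cm
Total distance = 43/6 cm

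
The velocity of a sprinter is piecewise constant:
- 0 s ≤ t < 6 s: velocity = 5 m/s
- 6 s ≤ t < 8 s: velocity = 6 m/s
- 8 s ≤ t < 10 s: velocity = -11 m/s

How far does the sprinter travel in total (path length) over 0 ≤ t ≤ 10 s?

Distance (not displacement) is the total path length: add the absolute areas under v-t.
0–6 s: |5| × 6 = 30 m
6–8 s: |6| × 2 = 12 m
8–10 s: |-11| × 2 = 22 m
Total distance = 64 m

64 m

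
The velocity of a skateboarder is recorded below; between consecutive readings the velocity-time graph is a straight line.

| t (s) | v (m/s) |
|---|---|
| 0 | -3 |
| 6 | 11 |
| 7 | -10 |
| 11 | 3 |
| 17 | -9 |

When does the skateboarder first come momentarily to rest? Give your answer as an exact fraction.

v changes sign on 0–6 s (from -3 to 11); the graph is linear there, so v = 0 at t = 0 + (3)·(6 − 0)/(11 − -3) = 9/7 s.

t = 9/7 s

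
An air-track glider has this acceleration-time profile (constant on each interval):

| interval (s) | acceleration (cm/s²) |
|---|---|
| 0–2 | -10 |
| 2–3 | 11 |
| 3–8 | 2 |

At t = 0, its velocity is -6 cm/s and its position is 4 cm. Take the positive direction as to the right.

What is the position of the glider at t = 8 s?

-98.5 cm

On each constant-a segment, Δv = aΔt and Δx = v₀Δt + ½aΔt²; chain segment to segment.
0–2 s: v starts -6 cm/s; Δx = -6·2 + ½·-10·2² = -32 cm; v ends -26 cm/s.
2–3 s: v starts -26 cm/s; Δx = -26·1 + ½·11·1² = -20.5 cm; v ends -15 cm/s.
3–8 s: v starts -15 cm/s; Δx = -15·5 + ½·2·5² = -50 cm; v ends -5 cm/s.
x(8) = 4 + Σ Δx = -98.5 cm.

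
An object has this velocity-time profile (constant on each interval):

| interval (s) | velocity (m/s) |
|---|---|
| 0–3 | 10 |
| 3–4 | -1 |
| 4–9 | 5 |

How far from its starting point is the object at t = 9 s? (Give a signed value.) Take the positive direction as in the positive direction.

Displacement is the signed area under the v-t curve.
0–3 s: 10 × 3 = 30 m
3–4 s: -1 × 1 = -1 m
4–9 s: 5 × 5 = 25 m
Net displacement = 54 m

54 m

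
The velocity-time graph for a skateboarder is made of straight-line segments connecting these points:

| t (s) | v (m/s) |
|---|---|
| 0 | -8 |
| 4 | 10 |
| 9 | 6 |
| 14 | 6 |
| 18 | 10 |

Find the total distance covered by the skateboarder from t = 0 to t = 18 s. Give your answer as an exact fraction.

Distance (not displacement) is the total path length: add the absolute areas under v-t.
0–4 s: v = 0 at t = 16/9 s; triangle areas 64/9 + 100/9 = 164/9 m
4–9 s: |½(10 + 6)(5)| = 40 m
9–14 s: |6| × 5 = 30 m
14–18 s: |½(6 + 10)(4)| = 32 m
Total distance = 1082/9 m

1082/9 m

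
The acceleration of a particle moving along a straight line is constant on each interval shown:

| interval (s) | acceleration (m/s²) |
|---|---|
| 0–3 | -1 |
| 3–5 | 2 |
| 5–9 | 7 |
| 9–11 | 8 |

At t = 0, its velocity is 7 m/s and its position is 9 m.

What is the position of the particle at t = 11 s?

On each constant-a segment, Δv = aΔt and Δx = v₀Δt + ½aΔt²; chain segment to segment.
0–3 s: v starts 7 m/s; Δx = 7·3 + ½·-1·3² = 16.5 m; v ends 4 m/s.
3–5 s: v starts 4 m/s; Δx = 4·2 + ½·2·2² = 12 m; v ends 8 m/s.
5–9 s: v starts 8 m/s; Δx = 8·4 + ½·7·4² = 88 m; v ends 36 m/s.
9–11 s: v starts 36 m/s; Δx = 36·2 + ½·8·2² = 88 m; v ends 52 m/s.
x(11) = 9 + Σ Δx = 213.5 m.

213.5 m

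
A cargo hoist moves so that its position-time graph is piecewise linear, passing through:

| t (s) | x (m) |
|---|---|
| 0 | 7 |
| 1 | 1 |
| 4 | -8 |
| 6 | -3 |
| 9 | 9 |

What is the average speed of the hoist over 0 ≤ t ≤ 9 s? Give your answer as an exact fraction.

32/9 m/s

Average speed = (total path length)/(elapsed time); on a piecewise-linear x-t graph the path length is Σ|Δx|.
0–1 s: |Δx| = |1 − 7| = 6 m
1–4 s: |Δx| = |-8 − 1| = 9 m
4–6 s: |Δx| = |-3 − -8| = 5 m
6–9 s: |Δx| = |9 − -3| = 12 m
Total path = 32 m; average speed = 32/9 = 32/9 m/s.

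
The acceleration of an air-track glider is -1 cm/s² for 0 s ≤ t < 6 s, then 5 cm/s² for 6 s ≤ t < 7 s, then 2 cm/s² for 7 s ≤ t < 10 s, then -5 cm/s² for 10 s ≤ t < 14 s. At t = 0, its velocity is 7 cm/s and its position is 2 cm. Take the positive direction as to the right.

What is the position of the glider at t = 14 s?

64.5 cm

On each constant-a segment, Δv = aΔt and Δx = v₀Δt + ½aΔt²; chain segment to segment.
0–6 s: v starts 7 cm/s; Δx = 7·6 + ½·-1·6² = 24 cm; v ends 1 cm/s.
6–7 s: v starts 1 cm/s; Δx = 1·1 + ½·5·1² = 3.5 cm; v ends 6 cm/s.
7–10 s: v starts 6 cm/s; Δx = 6·3 + ½·2·3² = 27 cm; v ends 12 cm/s.
10–14 s: v starts 12 cm/s; Δx = 12·4 + ½·-5·4² = 8 cm; v ends -8 cm/s.
x(14) = 2 + Σ Δx = 64.5 cm.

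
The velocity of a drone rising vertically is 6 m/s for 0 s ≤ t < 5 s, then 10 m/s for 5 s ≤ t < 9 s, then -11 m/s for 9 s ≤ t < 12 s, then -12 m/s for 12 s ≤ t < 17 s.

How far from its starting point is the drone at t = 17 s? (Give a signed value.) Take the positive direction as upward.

Net displacement equals the area under the velocity-time graph (areas below the axis count negative).
0–5 s: 6 × 5 = 30 m
5–9 s: 10 × 4 = 40 m
9–12 s: -11 × 3 = -33 m
12–17 s: -12 × 5 = -60 m
Net displacement = -23 m

-23 m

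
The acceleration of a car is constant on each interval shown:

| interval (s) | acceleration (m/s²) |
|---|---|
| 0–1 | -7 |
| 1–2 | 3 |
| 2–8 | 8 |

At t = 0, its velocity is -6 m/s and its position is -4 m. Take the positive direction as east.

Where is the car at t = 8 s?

59 m

On each constant-a segment, Δv = aΔt and Δx = v₀Δt + ½aΔt²; chain segment to segment.
0–1 s: v starts -6 m/s; Δx = -6·1 + ½·-7·1² = -9.5 m; v ends -13 m/s.
1–2 s: v starts -13 m/s; Δx = -13·1 + ½·3·1² = -11.5 m; v ends -10 m/s.
2–8 s: v starts -10 m/s; Δx = -10·6 + ½·8·6² = 84 m; v ends 38 m/s.
x(8) = -4 + Σ Δx = 59 m.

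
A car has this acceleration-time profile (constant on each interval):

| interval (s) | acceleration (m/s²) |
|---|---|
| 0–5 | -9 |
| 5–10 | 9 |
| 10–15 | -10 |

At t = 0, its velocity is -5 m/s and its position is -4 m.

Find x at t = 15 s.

On each constant-a segment, Δv = aΔt and Δx = v₀Δt + ½aΔt²; chain segment to segment.
0–5 s: v starts -5 m/s; Δx = -5·5 + ½·-9·5² = -137.5 m; v ends -50 m/s.
5–10 s: v starts -50 m/s; Δx = -50·5 + ½·9·5² = -137.5 m; v ends -5 m/s.
10–15 s: v starts -5 m/s; Δx = -5·5 + ½·-10·5² = -150 m; v ends -55 m/s.
x(15) = -4 + Σ Δx = -429 m.

-429 m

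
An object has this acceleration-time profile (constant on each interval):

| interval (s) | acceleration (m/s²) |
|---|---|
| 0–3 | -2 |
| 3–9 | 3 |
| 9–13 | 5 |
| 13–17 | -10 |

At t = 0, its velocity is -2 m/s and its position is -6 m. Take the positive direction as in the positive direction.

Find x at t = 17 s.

105 m

On each constant-a segment, Δv = aΔt and Δx = v₀Δt + ½aΔt²; chain segment to segment.
0–3 s: v starts -2 m/s; Δx = -2·3 + ½·-2·3² = -15 m; v ends -8 m/s.
3–9 s: v starts -8 m/s; Δx = -8·6 + ½·3·6² = 6 m; v ends 10 m/s.
9–13 s: v starts 10 m/s; Δx = 10·4 + ½·5·4² = 80 m; v ends 30 m/s.
13–17 s: v starts 30 m/s; Δx = 30·4 + ½·-10·4² = 40 m; v ends -10 m/s.
x(17) = -6 + Σ Δx = 105 m.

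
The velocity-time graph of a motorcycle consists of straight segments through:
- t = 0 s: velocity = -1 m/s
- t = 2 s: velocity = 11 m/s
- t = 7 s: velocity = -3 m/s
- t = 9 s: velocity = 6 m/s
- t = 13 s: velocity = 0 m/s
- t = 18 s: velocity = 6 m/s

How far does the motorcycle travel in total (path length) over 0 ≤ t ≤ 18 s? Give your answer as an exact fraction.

1373/21 m

Total distance travelled is ∫|v| dt — sum the magnitudes of each area piece.
0–2 s: v = 0 at t = 1/6 s; triangle areas 1/12 + 121/12 = 61/6 m
2–7 s: v = 0 at t = 83/14 s; triangle areas 605/28 + 45/28 = 325/14 m
7–9 s: v = 0 at t = 23/3 s; triangle areas 1 + 4 = 5 m
9–13 s: |½(6 + 0)(4)| = 12 m
13–18 s: |½(0 + 6)(5)| = 15 m
Total distance = 1373/21 m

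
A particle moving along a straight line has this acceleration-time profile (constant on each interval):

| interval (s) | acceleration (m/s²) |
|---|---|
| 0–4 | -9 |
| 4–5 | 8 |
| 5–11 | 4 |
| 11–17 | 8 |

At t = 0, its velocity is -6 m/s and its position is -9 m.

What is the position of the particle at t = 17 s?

-191 m

On each constant-a segment, Δv = aΔt and Δx = v₀Δt + ½aΔt²; chain segment to segment.
0–4 s: v starts -6 m/s; Δx = -6·4 + ½·-9·4² = -96 m; v ends -42 m/s.
4–5 s: v starts -42 m/s; Δx = -42·1 + ½·8·1² = -38 m; v ends -34 m/s.
5–11 s: v starts -34 m/s; Δx = -34·6 + ½·4·6² = -132 m; v ends -10 m/s.
11–17 s: v starts -10 m/s; Δx = -10·6 + ½·8·6² = 84 m; v ends 38 m/s.
x(17) = -9 + Σ Δx = -191 m.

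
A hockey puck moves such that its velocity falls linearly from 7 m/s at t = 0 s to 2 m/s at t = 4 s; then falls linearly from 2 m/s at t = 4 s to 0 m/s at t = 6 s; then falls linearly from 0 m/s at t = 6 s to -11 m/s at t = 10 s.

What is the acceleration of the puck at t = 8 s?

-2.75 m/s²

Acceleration is the slope of the v-t graph on 6–10 s: (-11 − 0)/(10 − 6) = -2.75 m/s².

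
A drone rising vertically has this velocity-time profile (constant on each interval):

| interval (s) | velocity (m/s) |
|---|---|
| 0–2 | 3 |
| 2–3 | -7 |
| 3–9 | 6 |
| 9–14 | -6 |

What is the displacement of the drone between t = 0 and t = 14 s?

5 m

Displacement is the signed area under the v-t curve.
0–2 s: 3 × 2 = 6 m
2–3 s: -7 × 1 = -7 m
3–9 s: 6 × 6 = 36 m
9–14 s: -6 × 5 = -30 m
Net displacement = 5 m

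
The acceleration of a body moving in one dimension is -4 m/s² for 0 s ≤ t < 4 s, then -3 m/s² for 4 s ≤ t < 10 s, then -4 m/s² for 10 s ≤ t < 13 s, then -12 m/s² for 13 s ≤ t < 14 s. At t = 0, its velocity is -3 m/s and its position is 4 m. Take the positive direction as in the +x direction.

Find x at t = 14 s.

On each constant-a segment, Δv = aΔt and Δx = v₀Δt + ½aΔt²; chain segment to segment.
0–4 s: v starts -3 m/s; Δx = -3·4 + ½·-4·4² = -44 m; v ends -19 m/s.
4–10 s: v starts -19 m/s; Δx = -19·6 + ½·-3·6² = -168 m; v ends -37 m/s.
10–13 s: v starts -37 m/s; Δx = -37·3 + ½·-4·3² = -129 m; v ends -49 m/s.
13–14 s: v starts -49 m/s; Δx = -49·1 + ½·-12·1² = -55 m; v ends -61 m/s.
x(14) = 4 + Σ Δx = -392 m.

-392 m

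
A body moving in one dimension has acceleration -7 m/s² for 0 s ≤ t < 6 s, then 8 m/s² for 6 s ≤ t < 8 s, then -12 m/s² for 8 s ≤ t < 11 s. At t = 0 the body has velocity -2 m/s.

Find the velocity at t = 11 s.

Δv equals the area under the a-t graph; then v = v₀ + Δv.
0–6 s: -7 × 6 = -42 m/s
6–8 s: 8 × 2 = 16 m/s
8–11 s: -12 × 3 = -36 m/s
Δv = -62 m/s, so v(11) = -2 + (-62) = -64 m/s.

-64 m/s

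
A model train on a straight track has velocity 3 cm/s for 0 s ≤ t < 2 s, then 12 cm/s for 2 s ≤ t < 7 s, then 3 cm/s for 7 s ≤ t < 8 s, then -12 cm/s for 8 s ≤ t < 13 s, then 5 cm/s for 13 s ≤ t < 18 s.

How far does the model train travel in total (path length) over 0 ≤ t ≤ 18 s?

154 cm

Total distance travelled is ∫|v| dt — sum the magnitudes of each area piece.
0–2 s: |3| × 2 = 6 cm
2–7 s: |12| × 5 = 60 cm
7–8 s: |3| × 1 = 3 cm
8–13 s: |-12| × 5 = 60 cm
13–18 s: |5| × 5 = 25 cm
Total distance = 154 cm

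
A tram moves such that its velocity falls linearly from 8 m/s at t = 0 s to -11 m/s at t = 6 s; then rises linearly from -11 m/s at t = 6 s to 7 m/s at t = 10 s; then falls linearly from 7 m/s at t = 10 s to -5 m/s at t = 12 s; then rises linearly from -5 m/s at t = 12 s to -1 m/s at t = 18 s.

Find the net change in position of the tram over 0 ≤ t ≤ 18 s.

-33 m

Net displacement equals the area under the velocity-time graph (areas below the axis count negative).
0–6 s: ½(8 + -11)(6) = -9 m
6–10 s: ½(-11 + 7)(4) = -8 m
10–12 s: ½(7 + -5)(2) = 2 m
12–18 s: ½(-5 + -1)(6) = -18 m
Net displacement = -33 m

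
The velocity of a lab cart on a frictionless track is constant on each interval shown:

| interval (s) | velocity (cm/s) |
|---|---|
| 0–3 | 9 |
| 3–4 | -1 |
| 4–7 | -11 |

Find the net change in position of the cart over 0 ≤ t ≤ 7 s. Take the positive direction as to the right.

-7 cm

Displacement is the signed area under the v-t curve.
0–3 s: 9 × 3 = 27 cm
3–4 s: -1 × 1 = -1 cm
4–7 s: -11 × 3 = -33 cm
Net displacement = -7 cm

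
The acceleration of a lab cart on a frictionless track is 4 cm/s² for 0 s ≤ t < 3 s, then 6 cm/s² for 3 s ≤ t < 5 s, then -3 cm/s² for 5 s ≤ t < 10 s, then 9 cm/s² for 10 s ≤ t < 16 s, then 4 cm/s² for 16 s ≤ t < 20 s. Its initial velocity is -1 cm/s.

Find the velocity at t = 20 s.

Δv equals the area under the a-t graph; then v = v₀ + Δv.
0–3 s: 4 × 3 = 12 cm/s
3–5 s: 6 × 2 = 12 cm/s
5–10 s: -3 × 5 = -15 cm/s
10–16 s: 9 × 6 = 54 cm/s
16–20 s: 4 × 4 = 16 cm/s
Δv = 79 cm/s, so v(20) = -1 + (79) = 78 cm/s.

78 cm/s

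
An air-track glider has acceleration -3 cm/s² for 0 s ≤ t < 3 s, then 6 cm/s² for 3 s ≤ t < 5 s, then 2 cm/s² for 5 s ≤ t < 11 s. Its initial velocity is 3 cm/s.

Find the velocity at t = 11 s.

Δv equals the area under the a-t graph; then v = v₀ + Δv.
0–3 s: -3 × 3 = -9 cm/s
3–5 s: 6 × 2 = 12 cm/s
5–11 s: 2 × 6 = 12 cm/s
Δv = 15 cm/s, so v(11) = 3 + (15) = 18 cm/s.

18 cm/s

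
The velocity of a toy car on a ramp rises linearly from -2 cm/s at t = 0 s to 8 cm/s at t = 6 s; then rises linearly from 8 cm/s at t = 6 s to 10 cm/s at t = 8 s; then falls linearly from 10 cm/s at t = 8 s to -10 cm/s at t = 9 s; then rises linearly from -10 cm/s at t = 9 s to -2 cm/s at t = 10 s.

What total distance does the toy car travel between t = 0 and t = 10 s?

49.4 cm

Total distance travelled is ∫|v| dt — sum the magnitudes of each area piece.
0–6 s: v = 0 at t = 1.2 s; triangle areas 1.2 + 19.2 = 20.4 cm
6–8 s: |½(8 + 10)(2)| = 18 cm
8–9 s: v = 0 at t = 8.5 s; triangle areas 2.5 + 2.5 = 5 cm
9–10 s: |½(-10 + -2)(1)| = 6 cm
Total distance = 49.4 cm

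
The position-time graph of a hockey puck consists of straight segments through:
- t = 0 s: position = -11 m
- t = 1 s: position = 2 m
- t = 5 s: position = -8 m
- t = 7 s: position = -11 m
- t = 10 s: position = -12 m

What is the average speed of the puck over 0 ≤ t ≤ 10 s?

2.7 m/s

Average speed = (total path length)/(elapsed time); on a piecewise-linear x-t graph the path length is Σ|Δx|.
0–1 s: |Δx| = |2 − -11| = 13 m
1–5 s: |Δx| = |-8 − 2| = 10 m
5–7 s: |Δx| = |-11 − -8| = 3 m
7–10 s: |Δx| = |-12 − -11| = 1 m
Total path = 27 m; average speed = 27/10 = 2.7 m/s.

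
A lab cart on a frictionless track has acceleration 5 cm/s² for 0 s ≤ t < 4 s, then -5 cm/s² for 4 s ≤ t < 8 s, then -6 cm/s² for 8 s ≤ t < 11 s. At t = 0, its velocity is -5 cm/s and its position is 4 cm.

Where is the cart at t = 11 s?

On each constant-a segment, Δv = aΔt and Δx = v₀Δt + ½aΔt²; chain segment to segment.
0–4 s: v starts -5 cm/s; Δx = -5·4 + ½·5·4² = 20 cm; v ends 15 cm/s.
4–8 s: v starts 15 cm/s; Δx = 15·4 + ½·-5·4² = 20 cm; v ends -5 cm/s.
8–11 s: v starts -5 cm/s; Δx = -5·3 + ½·-6·3² = -42 cm; v ends -23 cm/s.
x(11) = 4 + Σ Δx = 2 cm.

2 cm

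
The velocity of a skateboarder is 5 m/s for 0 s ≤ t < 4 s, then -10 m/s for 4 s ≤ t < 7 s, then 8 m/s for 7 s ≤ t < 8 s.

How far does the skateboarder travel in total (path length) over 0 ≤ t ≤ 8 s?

58 m

Total distance travelled is ∫|v| dt — sum the magnitudes of each area piece.
0–4 s: |5| × 4 = 20 m
4–7 s: |-10| × 3 = 30 m
7–8 s: |8| × 1 = 8 m
Total distance = 58 m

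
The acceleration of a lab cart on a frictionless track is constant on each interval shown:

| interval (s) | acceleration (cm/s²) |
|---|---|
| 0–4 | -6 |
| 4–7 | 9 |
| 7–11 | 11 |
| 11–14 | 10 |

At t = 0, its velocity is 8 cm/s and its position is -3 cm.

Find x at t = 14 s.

On each constant-a segment, Δv = aΔt and Δx = v₀Δt + ½aΔt²; chain segment to segment.
0–4 s: v starts 8 cm/s; Δx = 8·4 + ½·-6·4² = -16 cm; v ends -16 cm/s.
4–7 s: v starts -16 cm/s; Δx = -16·3 + ½·9·3² = -7.5 cm; v ends 11 cm/s.
7–11 s: v starts 11 cm/s; Δx = 11·4 + ½·11·4² = 132 cm; v ends 55 cm/s.
11–14 s: v starts 55 cm/s; Δx = 55·3 + ½·10·3² = 210 cm; v ends 85 cm/s.
x(14) = -3 + Σ Δx = 315.5 cm.

315.5 cm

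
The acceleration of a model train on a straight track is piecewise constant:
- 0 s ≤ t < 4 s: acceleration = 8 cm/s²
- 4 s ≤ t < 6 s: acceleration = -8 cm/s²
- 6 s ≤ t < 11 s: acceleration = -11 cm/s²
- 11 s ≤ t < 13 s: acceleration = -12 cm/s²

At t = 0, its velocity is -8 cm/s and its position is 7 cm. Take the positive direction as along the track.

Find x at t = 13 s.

-144.5 cm

On each constant-a segment, Δv = aΔt and Δx = v₀Δt + ½aΔt²; chain segment to segment.
0–4 s: v starts -8 cm/s; Δx = -8·4 + ½·8·4² = 32 cm; v ends 24 cm/s.
4–6 s: v starts 24 cm/s; Δx = 24·2 + ½·-8·2² = 32 cm; v ends 8 cm/s.
6–11 s: v starts 8 cm/s; Δx = 8·5 + ½·-11·5² = -97.5 cm; v ends -47 cm/s.
11–13 s: v starts -47 cm/s; Δx = -47·2 + ½·-12·2² = -118 cm; v ends -71 cm/s.
x(13) = 7 + Σ Δx = -144.5 cm.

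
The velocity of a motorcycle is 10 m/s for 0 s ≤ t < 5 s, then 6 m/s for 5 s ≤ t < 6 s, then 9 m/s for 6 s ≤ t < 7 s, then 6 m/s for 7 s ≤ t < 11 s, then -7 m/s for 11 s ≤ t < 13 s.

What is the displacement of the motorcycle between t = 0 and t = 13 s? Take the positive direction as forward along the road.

75 m

Net displacement equals the area under the velocity-time graph (areas below the axis count negative).
0–5 s: 10 × 5 = 50 m
5–6 s: 6 × 1 = 6 m
6–7 s: 9 × 1 = 9 m
7–11 s: 6 × 4 = 24 m
11–13 s: -7 × 2 = -14 m
Net displacement = 75 m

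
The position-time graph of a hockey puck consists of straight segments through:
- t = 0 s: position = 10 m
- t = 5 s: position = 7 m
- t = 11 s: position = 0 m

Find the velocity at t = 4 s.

-0.6 m/s

Velocity is the slope of the x-t graph on 0–5 s: (7 − 10)/(5 − 0) = -0.6 m/s.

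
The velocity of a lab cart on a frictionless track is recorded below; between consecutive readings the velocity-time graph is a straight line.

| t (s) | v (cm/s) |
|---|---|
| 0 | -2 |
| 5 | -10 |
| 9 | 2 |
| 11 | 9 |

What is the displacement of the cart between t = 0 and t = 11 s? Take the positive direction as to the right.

-35 cm

Net displacement equals the area under the velocity-time graph (areas below the axis count negative).
0–5 s: ½(-2 + -10)(5) = -30 cm
5–9 s: ½(-10 + 2)(4) = -16 cm
9–11 s: ½(2 + 9)(2) = 11 cm
Net displacement = -35 cm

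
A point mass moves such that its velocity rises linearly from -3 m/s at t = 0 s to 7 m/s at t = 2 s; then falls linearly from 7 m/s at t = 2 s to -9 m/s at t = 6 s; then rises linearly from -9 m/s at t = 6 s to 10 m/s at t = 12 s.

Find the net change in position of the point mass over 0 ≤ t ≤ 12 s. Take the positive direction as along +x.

3 m

Displacement is the signed area under the v-t curve.
0–2 s: ½(-3 + 7)(2) = 4 m
2–6 s: ½(7 + -9)(4) = -4 m
6–12 s: ½(-9 + 10)(6) = 3 m
Net displacement = 3 m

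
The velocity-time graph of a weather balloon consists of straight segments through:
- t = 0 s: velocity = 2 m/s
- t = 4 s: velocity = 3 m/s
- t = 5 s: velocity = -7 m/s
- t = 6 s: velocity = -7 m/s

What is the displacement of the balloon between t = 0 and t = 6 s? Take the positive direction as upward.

1 m

Net displacement equals the area under the velocity-time graph (areas below the axis count negative).
0–4 s: ½(2 + 3)(4) = 10 m
4–5 s: ½(3 + -7)(1) = -2 m
5–6 s: -7 × 1 = -7 m
Net displacement = 1 m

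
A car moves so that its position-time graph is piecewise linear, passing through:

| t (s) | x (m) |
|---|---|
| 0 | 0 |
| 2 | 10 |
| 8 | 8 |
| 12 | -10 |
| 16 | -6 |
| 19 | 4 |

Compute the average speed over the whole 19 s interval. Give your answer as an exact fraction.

44/19 m/s

Average speed = (total path length)/(elapsed time); on a piecewise-linear x-t graph the path length is Σ|Δx|.
0–2 s: |Δx| = |10 − 0| = 10 m
2–8 s: |Δx| = |8 − 10| = 2 m
8–12 s: |Δx| = |-10 − 8| = 18 m
12–16 s: |Δx| = |-6 − -10| = 4 m
16–19 s: |Δx| = |4 − -6| = 10 m
Total path = 44 m; average speed = 44/19 = 44/19 m/s.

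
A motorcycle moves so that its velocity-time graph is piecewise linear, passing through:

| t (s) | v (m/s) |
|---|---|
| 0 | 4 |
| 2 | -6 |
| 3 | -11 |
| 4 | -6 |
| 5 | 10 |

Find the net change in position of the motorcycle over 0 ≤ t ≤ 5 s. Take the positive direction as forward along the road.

-17 m

Displacement is the signed area under the v-t curve.
0–2 s: ½(4 + -6)(2) = -2 m
2–3 s: ½(-6 + -11)(1) = -8.5 m
3–4 s: ½(-11 + -6)(1) = -8.5 m
4–5 s: ½(-6 + 10)(1) = 2 m
Net displacement = -17 m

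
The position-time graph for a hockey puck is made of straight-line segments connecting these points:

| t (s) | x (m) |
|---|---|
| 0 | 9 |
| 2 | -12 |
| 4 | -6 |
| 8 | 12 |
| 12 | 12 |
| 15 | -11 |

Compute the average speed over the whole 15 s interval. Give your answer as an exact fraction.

Average speed = (total path length)/(elapsed time); on a piecewise-linear x-t graph the path length is Σ|Δx|.
0–2 s: |Δx| = |-12 − 9| = 21 m
2–4 s: |Δx| = |-6 − -12| = 6 m
4–8 s: |Δx| = |12 − -6| = 18 m
8–12 s: |Δx| = |12 − 12| = 0 m
12–15 s: |Δx| = |-11 − 12| = 23 m
Total path = 68 m; average speed = 68/15 = 68/15 m/s.

68/15 m/s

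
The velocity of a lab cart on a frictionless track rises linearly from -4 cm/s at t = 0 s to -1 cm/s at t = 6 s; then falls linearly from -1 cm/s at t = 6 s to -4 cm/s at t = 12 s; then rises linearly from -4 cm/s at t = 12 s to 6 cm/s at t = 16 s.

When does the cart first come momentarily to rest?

t = 13.6 s

v changes sign on 12–16 s (from -4 to 6); the graph is linear there, so v = 0 at t = 12 + (4)·(16 − 12)/(6 − -4) = 13.6 s.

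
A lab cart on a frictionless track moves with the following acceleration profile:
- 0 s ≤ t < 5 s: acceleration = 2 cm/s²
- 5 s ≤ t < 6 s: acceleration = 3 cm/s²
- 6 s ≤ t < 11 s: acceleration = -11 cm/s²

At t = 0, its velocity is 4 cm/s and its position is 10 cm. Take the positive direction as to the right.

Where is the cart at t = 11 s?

On each constant-a segment, Δv = aΔt and Δx = v₀Δt + ½aΔt²; chain segment to segment.
0–5 s: v starts 4 cm/s; Δx = 4·5 + ½·2·5² = 45 cm; v ends 14 cm/s.
5–6 s: v starts 14 cm/s; Δx = 14·1 + ½·3·1² = 15.5 cm; v ends 17 cm/s.
6–11 s: v starts 17 cm/s; Δx = 17·5 + ½·-11·5² = -52.5 cm; v ends -38 cm/s.
x(11) = 10 + Σ Δx = 18 cm.

18 cm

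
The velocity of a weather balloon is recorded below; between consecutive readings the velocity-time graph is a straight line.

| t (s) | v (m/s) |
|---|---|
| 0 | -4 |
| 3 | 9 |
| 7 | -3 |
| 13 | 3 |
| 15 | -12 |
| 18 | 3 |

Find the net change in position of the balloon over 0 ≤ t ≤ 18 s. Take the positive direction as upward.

Displacement is the signed area under the v-t curve.
0–3 s: ½(-4 + 9)(3) = 7.5 m
3–7 s: ½(9 + -3)(4) = 12 m
7–13 s: ½(-3 + 3)(6) = 0 m
13–15 s: ½(3 + -12)(2) = -9 m
15–18 s: ½(-12 + 3)(3) = -13.5 m
Net displacement = -3 m

-3 m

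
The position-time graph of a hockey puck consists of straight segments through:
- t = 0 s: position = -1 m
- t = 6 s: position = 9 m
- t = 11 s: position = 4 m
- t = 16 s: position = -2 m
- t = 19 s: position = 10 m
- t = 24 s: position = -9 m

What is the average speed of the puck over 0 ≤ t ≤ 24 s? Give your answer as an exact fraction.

Average speed = (total path length)/(elapsed time); on a piecewise-linear x-t graph the path length is Σ|Δx|.
0–6 s: |Δx| = |9 − -1| = 10 m
6–11 s: |Δx| = |4 − 9| = 5 m
11–16 s: |Δx| = |-2 − 4| = 6 m
16–19 s: |Δx| = |10 − -2| = 12 m
19–24 s: |Δx| = |-9 − 10| = 19 m
Total path = 52 m; average speed = 52/24 = 13/6 m/s.

13/6 m/s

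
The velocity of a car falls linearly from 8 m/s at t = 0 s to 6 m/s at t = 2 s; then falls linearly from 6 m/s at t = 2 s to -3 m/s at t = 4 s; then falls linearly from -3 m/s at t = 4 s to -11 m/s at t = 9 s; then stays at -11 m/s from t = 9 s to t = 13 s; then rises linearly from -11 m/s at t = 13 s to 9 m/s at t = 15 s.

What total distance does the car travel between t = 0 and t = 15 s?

Total distance travelled is ∫|v| dt — sum the magnitudes of each area piece.
0–2 s: |½(8 + 6)(2)| = 14 m
2–4 s: v = 0 at t = 10/3 s; triangle areas 4 + 1 = 5 m
4–9 s: |½(-3 + -11)(5)| = 35 m
9–13 s: |-11| × 4 = 44 m
13–15 s: v = 0 at t = 14.1 s; triangle areas 6.05 + 4.05 = 10.1 m
Total distance = 108.1 m

108.1 m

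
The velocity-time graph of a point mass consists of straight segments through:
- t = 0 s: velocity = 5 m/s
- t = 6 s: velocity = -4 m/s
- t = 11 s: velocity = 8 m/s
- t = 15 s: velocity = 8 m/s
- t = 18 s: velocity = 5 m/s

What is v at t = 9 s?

On 6–11 s the graph is linear from -4 to 8 m/s: v(9) = -4 + (8 − -4)·(9 − 6)/(11 − 6) = 3.2 m/s.

3.2 m/s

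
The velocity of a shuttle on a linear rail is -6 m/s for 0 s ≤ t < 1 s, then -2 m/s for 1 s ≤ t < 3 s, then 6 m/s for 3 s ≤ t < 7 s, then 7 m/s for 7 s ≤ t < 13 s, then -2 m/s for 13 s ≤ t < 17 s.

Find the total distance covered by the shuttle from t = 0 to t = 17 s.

Distance (not displacement) is the total path length: add the absolute areas under v-t.
0–1 s: |-6| × 1 = 6 m
1–3 s: |-2| × 2 = 4 m
3–7 s: |6| × 4 = 24 m
7–13 s: |7| × 6 = 42 m
13–17 s: |-2| × 4 = 8 m
Total distance = 84 m

84 m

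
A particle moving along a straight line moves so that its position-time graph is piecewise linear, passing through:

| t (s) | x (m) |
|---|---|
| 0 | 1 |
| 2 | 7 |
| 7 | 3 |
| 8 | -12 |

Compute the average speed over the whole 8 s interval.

3.125 m/s

Average speed = (total path length)/(elapsed time); on a piecewise-linear x-t graph the path length is Σ|Δx|.
0–2 s: |Δx| = |7 − 1| = 6 m
2–7 s: |Δx| = |3 − 7| = 4 m
7–8 s: |Δx| = |-12 − 3| = 15 m
Total path = 25 m; average speed = 25/8 = 3.125 m/s.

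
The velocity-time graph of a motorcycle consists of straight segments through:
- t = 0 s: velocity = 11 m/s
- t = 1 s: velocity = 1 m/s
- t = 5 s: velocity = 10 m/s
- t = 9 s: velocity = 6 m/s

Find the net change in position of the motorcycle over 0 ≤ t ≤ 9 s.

Net displacement equals the area under the velocity-time graph (areas below the axis count negative).
0–1 s: ½(11 + 1)(1) = 6 m
1–5 s: ½(1 + 10)(4) = 22 m
5–9 s: ½(10 + 6)(4) = 32 m
Net displacement = 60 m

60 m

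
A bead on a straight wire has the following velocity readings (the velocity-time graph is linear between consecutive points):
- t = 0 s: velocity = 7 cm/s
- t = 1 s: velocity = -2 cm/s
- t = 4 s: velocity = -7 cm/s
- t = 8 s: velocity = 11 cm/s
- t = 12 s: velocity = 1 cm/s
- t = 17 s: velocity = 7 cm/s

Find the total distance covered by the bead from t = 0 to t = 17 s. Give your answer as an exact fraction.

Total distance travelled is ∫|v| dt — sum the magnitudes of each area piece.
0–1 s: v = 0 at t = 7/9 s; triangle areas 49/18 + 2/9 = 53/18 cm
1–4 s: |½(-2 + -7)(3)| = 13.5 cm
4–8 s: v = 0 at t = 50/9 s; triangle areas 49/9 + 121/9 = 170/9 cm
8–12 s: |½(11 + 1)(4)| = 24 cm
12–17 s: |½(1 + 7)(5)| = 20 cm
Total distance = 238/3 cm

238/3 cm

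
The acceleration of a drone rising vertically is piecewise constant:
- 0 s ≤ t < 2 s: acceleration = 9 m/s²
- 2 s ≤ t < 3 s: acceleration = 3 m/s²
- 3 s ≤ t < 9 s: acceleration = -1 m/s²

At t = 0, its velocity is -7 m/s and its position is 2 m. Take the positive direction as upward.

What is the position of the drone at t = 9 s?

On each constant-a segment, Δv = aΔt and Δx = v₀Δt + ½aΔt²; chain segment to segment.
0–2 s: v starts -7 m/s; Δx = -7·2 + ½·9·2² = 4 m; v ends 11 m/s.
2–3 s: v starts 11 m/s; Δx = 11·1 + ½·3·1² = 12.5 m; v ends 14 m/s.
3–9 s: v starts 14 m/s; Δx = 14·6 + ½·-1·6² = 66 m; v ends 8 m/s.
x(9) = 2 + Σ Δx = 84.5 m.

84.5 m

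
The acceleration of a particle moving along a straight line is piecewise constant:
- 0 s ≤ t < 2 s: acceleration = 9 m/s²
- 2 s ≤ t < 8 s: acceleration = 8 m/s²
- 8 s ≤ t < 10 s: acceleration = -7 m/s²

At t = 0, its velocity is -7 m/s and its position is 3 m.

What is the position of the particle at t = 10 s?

321 m

On each constant-a segment, Δv = aΔt and Δx = v₀Δt + ½aΔt²; chain segment to segment.
0–2 s: v starts -7 m/s; Δx = -7·2 + ½·9·2² = 4 m; v ends 11 m/s.
2–8 s: v starts 11 m/s; Δx = 11·6 + ½·8·6² = 210 m; v ends 59 m/s.
8–10 s: v starts 59 m/s; Δx = 59·2 + ½·-7·2² = 104 m; v ends 45 m/s.
x(10) = 3 + Σ Δx = 321 m.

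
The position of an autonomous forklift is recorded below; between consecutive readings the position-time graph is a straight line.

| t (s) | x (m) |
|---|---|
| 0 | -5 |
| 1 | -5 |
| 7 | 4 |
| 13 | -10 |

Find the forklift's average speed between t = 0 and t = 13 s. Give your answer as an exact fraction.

23/13 m/s

Average speed = (total path length)/(elapsed time); on a piecewise-linear x-t graph the path length is Σ|Δx|.
0–1 s: |Δx| = |-5 − -5| = 0 m
1–7 s: |Δx| = |4 − -5| = 9 m
7–13 s: |Δx| = |-10 − 4| = 14 m
Total path = 23 m; average speed = 23/13 = 23/13 m/s.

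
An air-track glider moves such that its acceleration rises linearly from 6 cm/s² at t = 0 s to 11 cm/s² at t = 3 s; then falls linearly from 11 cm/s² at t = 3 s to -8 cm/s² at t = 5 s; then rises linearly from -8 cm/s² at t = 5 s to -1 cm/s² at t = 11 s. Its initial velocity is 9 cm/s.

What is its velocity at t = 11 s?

Δv equals the area under the a-t graph; then v = v₀ + Δv.
0–3 s: ½(6 + 11)(3) = 25.5 cm/s
3–5 s: ½(11 + -8)(2) = 3 cm/s
5–11 s: ½(-8 + -1)(6) = -27 cm/s
Δv = 1.5 cm/s, so v(11) = 9 + (1.5) = 10.5 cm/s.

10.5 cm/s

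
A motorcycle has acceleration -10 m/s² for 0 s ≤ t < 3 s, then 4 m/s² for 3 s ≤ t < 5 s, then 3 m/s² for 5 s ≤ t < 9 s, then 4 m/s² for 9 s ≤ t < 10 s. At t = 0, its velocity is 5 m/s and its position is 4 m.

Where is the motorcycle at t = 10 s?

-115 m

On each constant-a segment, Δv = aΔt and Δx = v₀Δt + ½aΔt²; chain segment to segment.
0–3 s: v starts 5 m/s; Δx = 5·3 + ½·-10·3² = -30 m; v ends -25 m/s.
3–5 s: v starts -25 m/s; Δx = -25·2 + ½·4·2² = -42 m; v ends -17 m/s.
5–9 s: v starts -17 m/s; Δx = -17·4 + ½·3·4² = -44 m; v ends -5 m/s.
9–10 s: v starts -5 m/s; Δx = -5·1 + ½·4·1² = -3 m; v ends -1 m/s.
x(10) = 4 + Σ Δx = -115 m.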